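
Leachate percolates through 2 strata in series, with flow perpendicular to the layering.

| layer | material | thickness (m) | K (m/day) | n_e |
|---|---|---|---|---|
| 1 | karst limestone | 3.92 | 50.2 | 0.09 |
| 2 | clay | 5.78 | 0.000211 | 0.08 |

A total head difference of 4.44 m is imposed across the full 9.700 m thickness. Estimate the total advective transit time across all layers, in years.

With flow normal to the layers, continuity requires the same specific discharge q through every layer.
Σ(b_i/K_i) = 3.92/50.2 + 5.78/0.000211 = 27393 d.
q = Δh / Σ(b_i/K_i) = 4.44 / 27393 = 0.0001621 m/day.
In each layer the seepage velocity is v_i = q/n_i, so the layer transit time is t_i = b_i·n_i / q:
  layer 1 (karst limestone): t_1 = 3.92 × 0.09 / 0.0001621 = 2177 d
  layer 2 (clay): t_2 = 5.78 × 0.08 / 0.0001621 = 2853 d
Total t = Σ t_i = 5030 days = 13.77 years.

13.8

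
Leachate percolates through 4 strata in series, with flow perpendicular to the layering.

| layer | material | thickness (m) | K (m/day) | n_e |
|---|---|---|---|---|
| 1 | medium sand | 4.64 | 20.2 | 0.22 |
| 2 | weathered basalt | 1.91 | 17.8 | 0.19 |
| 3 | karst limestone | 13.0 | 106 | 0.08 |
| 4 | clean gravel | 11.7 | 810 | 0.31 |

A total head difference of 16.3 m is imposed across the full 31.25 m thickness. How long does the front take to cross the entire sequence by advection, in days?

With flow normal to the layers, continuity requires the same specific discharge q through every layer.
Σ(b_i/K_i) = 4.64/20.2 + 1.91/17.8 + 13.0/106 + 11.7/810 = 0.4741 d.
q = Δh / Σ(b_i/K_i) = 16.3 / 0.4741 = 34.38 m/day.
In each layer the seepage velocity is v_i = q/n_i, so the layer transit time is t_i = b_i·n_i / q:
  layer 1 (medium sand): t_1 = 4.64 × 0.22 / 34.38 = 0.02969 d
  layer 2 (weathered basalt): t_2 = 1.91 × 0.19 / 34.38 = 0.01056 d
  layer 3 (karst limestone): t_3 = 13.0 × 0.08 / 34.38 = 0.03025 d
  layer 4 (clean gravel): t_4 = 11.7 × 0.31 / 34.38 = 0.1055 d
Total t = Σ t_i = 0.1760 days.

0.176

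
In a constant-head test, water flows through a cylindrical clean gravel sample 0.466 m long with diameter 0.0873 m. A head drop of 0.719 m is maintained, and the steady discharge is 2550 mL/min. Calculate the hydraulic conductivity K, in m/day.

398

Cross-sectional area A = π·(d/2)² = π × (0.0873/2)² = 0.005986 m².
Convert discharge: 2550 mL/min = 4.250e-05 m³/s.
Darcy's law rearranged: K = Q·L / (A·Δh) = 4.250e-05 × 0.466 / (0.005986 × 0.719) = 0.004602 m/s = 397.6 m/day.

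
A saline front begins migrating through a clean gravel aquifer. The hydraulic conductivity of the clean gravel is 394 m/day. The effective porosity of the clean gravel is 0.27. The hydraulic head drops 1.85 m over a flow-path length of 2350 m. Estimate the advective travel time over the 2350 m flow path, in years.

5.60

Hydraulic gradient i = Δh / L = 1.85 / 2350 = 0.0007872.
Darcy flux q = K · i = 394.0 × 0.0007872 = 0.3102 m/day.
Seepage velocity v = q / n_e = 0.3102 / 0.27 = 1.149 m/day.
Travel time t = L / v = 2350 / 1.149 = 2046 days = 5.601 years.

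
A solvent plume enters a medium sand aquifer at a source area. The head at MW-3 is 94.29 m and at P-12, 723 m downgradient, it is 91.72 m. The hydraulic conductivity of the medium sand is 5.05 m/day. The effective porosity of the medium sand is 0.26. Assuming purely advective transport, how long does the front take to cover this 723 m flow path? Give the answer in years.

28.7

Hydraulic gradient i = (94.29 − 91.72) / 723 = 2.57 / 723 = 0.003555.
Darcy flux q = K · i = 5.050 × 0.003555 = 0.01795 m/day.
Seepage velocity v = q / n_e = 0.01795 / 0.26 = 0.06904 m/day.
Travel time t = L / v = 723 / 0.06904 = 10472 days = 28.67 years.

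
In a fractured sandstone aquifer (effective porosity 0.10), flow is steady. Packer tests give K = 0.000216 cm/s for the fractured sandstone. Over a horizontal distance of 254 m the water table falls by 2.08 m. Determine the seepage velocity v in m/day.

Convert K: 0.000216 cm/s × 864 = 0.1866 m/day.
Hydraulic gradient i = Δh / L = 2.08 / 254 = 0.008189.
Darcy flux q = K · i = 0.1866 × 0.008189 = 0.001528 m/day.
Seepage velocity v = q / n_e = 0.001528 / 0.10 = 0.01528 m/day.

0.0153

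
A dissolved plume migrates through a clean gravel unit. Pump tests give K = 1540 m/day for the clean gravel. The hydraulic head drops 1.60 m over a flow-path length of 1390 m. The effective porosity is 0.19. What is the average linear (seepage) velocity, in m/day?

Hydraulic gradient i = Δh / L = 1.60 / 1390 = 0.001151.
Darcy flux q = K · i = 1540 × 0.001151 = 1.773 m/day.
Seepage velocity v = q / n_e = 1.773 / 0.19 = 9.330 m/day.

9.33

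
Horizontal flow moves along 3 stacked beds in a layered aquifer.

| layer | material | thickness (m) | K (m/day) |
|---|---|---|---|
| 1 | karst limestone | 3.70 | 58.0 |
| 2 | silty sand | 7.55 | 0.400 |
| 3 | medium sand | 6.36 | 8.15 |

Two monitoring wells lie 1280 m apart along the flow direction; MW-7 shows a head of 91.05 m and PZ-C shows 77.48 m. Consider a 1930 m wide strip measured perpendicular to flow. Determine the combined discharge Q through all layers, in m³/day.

Flow is parallel to layering, so each bed carries its own Darcy discharge and the transmissivities add.
Σ(K_i·b_i) = 58.0×3.70 + 0.400×7.55 + 8.15×6.36 = 269.5 m²/day.
Hydraulic gradient i = (91.05 − 77.48) / 1280 = 13.57 / 1280 = 0.01060.
Q = Σ(K_i·b_i) · W · i = 269.5 × 1930 × 0.01060 = 5513 m³/day.

5510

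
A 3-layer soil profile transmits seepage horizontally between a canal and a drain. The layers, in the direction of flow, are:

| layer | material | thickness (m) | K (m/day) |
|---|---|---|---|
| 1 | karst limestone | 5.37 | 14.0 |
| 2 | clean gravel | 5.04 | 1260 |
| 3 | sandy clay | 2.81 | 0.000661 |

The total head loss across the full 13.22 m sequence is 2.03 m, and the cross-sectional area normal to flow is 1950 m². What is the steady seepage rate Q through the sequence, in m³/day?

0.931

Flow is perpendicular to layering, so the layers act in series and the equivalent K is the thickness-weighted harmonic mean.
Total thickness L = 5.37 + 5.04 + 2.81 = 13.22 m.
Σ(b_i/K_i) = 5.37/14.0 + 5.04/1260 + 2.81/0.000661 = 4252 d.
K_eq = L / Σ(b_i/K_i) = 13.22 / 4252 = 0.003109 m/day.
Q = K_eq · A · (Δh/L) = 0.003109 × 1950 × (2.03/13.22) = 0.9311 m³/day.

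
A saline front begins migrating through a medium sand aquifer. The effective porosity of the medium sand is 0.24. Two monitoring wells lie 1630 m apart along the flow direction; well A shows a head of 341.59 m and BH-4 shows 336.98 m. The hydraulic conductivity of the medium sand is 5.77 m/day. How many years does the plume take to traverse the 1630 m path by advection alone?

Hydraulic gradient i = (341.59 − 336.98) / 1630 = 4.61 / 1630 = 0.002828.
Darcy flux q = K · i = 5.770 × 0.002828 = 0.01632 m/day.
Seepage velocity v = q / n_e = 0.01632 / 0.24 = 0.06800 m/day.
Travel time t = L / v = 1630 / 0.06800 = 23972 days = 65.63 years.

65.6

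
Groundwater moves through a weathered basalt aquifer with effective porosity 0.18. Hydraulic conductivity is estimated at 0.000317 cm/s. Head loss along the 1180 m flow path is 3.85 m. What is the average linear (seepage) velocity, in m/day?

Convert K: 0.000317 cm/s × 864 = 0.2739 m/day.
Hydraulic gradient i = Δh / L = 3.85 / 1180 = 0.003263.
Darcy flux q = K · i = 0.2739 × 0.003263 = 0.0008936 m/day.
Seepage velocity v = q / n_e = 0.0008936 / 0.18 = 0.004965 m/day.

0.00496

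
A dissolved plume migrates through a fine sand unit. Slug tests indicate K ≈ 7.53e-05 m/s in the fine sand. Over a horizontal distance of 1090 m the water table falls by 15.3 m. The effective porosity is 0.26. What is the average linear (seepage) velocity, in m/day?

0.351

Convert K: 7.53e-05 m/s × 86400 = 6.506 m/day.
Hydraulic gradient i = Δh / L = 15.3 / 1090 = 0.01404.
Darcy flux q = K · i = 6.506 × 0.01404 = 0.09132 m/day.
Seepage velocity v = q / n_e = 0.09132 / 0.26 = 0.3512 m/day.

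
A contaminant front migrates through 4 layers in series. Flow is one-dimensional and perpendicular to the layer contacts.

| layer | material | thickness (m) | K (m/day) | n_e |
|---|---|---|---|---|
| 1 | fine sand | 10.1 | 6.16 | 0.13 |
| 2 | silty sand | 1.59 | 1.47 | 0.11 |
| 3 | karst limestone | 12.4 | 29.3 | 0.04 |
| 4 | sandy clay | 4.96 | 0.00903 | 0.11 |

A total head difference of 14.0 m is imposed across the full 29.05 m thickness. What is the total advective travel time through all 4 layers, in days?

With flow normal to the layers, continuity requires the same specific discharge q through every layer.
Σ(b_i/K_i) = 10.1/6.16 + 1.59/1.47 + 12.4/29.3 + 4.96/0.00903 = 552.4 d.
q = Δh / Σ(b_i/K_i) = 14.0 / 552.4 = 0.02534 m/day.
In each layer the seepage velocity is v_i = q/n_i, so the layer transit time is t_i = b_i·n_i / q:
  layer 1 (fine sand): t_1 = 10.1 × 0.13 / 0.02534 = 51.81 d
  layer 2 (silty sand): t_2 = 1.59 × 0.11 / 0.02534 = 6.901 d
  layer 3 (karst limestone): t_3 = 12.4 × 0.04 / 0.02534 = 19.57 d
  layer 4 (sandy clay): t_4 = 4.96 × 0.11 / 0.02534 = 21.53 d
Total t = Σ t_i = 99.81 days.

99.8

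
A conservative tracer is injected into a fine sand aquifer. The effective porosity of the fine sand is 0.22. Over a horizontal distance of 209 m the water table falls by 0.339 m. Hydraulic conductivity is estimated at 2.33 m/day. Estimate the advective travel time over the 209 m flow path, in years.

Hydraulic gradient i = Δh / L = 0.339 / 209 = 0.001622.
Darcy flux q = K · i = 2.330 × 0.001622 = 0.003779 m/day.
Seepage velocity v = q / n_e = 0.003779 / 0.22 = 0.01718 m/day.
Travel time t = L / v = 209 / 0.01718 = 12166 days = 33.31 years.

33.3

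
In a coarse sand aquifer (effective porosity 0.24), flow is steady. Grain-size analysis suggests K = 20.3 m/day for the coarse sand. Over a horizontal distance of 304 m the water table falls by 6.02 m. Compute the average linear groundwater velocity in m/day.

Hydraulic gradient i = Δh / L = 6.02 / 304 = 0.01980.
Darcy flux q = K · i = 20.30 × 0.01980 = 0.4020 m/day.
Seepage velocity v = q / n_e = 0.4020 / 0.24 = 1.675 m/day.

1.67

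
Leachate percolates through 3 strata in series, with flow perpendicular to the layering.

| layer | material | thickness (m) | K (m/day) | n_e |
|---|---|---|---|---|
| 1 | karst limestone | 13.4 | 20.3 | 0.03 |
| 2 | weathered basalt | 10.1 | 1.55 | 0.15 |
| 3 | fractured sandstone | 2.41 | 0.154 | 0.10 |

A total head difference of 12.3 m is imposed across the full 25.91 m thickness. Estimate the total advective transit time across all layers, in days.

4.00

With flow normal to the layers, continuity requires the same specific discharge q through every layer.
Σ(b_i/K_i) = 13.4/20.3 + 10.1/1.55 + 2.41/0.154 = 22.83 d.
q = Δh / Σ(b_i/K_i) = 12.3 / 22.83 = 0.5389 m/day.
In each layer the seepage velocity is v_i = q/n_i, so the layer transit time is t_i = b_i·n_i / q:
  layer 1 (karst limestone): t_1 = 13.4 × 0.03 / 0.5389 = 0.7460 d
  layer 2 (weathered basalt): t_2 = 10.1 × 0.15 / 0.5389 = 2.811 d
  layer 3 (fractured sandstone): t_3 = 2.41 × 0.10 / 0.5389 = 0.4472 d
Total t = Σ t_i = 4.005 days.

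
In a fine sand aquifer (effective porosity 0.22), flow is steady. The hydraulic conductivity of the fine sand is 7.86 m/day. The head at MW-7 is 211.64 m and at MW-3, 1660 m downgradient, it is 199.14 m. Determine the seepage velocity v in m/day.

Hydraulic gradient i = (211.64 − 199.14) / 1660 = 12.5 / 1660 = 0.007530.
Darcy flux q = K · i = 7.860 × 0.007530 = 0.05919 m/day.
Seepage velocity v = q / n_e = 0.05919 / 0.22 = 0.2690 m/day.

0.269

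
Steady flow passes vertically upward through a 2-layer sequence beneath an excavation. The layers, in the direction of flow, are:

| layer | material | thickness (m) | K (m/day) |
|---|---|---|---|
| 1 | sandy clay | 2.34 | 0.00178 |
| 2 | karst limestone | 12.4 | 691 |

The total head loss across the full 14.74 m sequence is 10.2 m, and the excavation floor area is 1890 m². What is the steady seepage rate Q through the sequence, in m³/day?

Flow is perpendicular to layering, so the layers act in series and the equivalent K is the thickness-weighted harmonic mean.
Total thickness L = 2.34 + 12.4 = 14.74 m.
Σ(b_i/K_i) = 2.34/0.00178 + 12.4/691 = 1315 d.
K_eq = L / Σ(b_i/K_i) = 14.74 / 1315 = 0.01121 m/day.
Q = K_eq · A · (Δh/L) = 0.01121 × 1890 × (10.2/14.74) = 14.66 m³/day.

14.7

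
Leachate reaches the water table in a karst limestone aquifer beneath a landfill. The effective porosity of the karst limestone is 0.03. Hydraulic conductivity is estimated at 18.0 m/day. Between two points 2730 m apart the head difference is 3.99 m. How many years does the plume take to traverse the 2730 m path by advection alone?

8.52

Hydraulic gradient i = Δh / L = 3.99 / 2730 = 0.001462.
Darcy flux q = K · i = 18.00 × 0.001462 = 0.02631 m/day.
Seepage velocity v = q / n_e = 0.02631 / 0.03 = 0.8769 m/day.
Travel time t = L / v = 2730 / 0.8769 = 3113 days = 8.523 years.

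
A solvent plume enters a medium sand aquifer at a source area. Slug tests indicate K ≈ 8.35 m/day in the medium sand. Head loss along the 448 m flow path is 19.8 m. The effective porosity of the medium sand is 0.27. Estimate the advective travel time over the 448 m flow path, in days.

328

Hydraulic gradient i = Δh / L = 19.8 / 448 = 0.04420.
Darcy flux q = K · i = 8.350 × 0.04420 = 0.3690 m/day.
Seepage velocity v = q / n_e = 0.3690 / 0.27 = 1.367 m/day.
Travel time t = L / v = 448 / 1.367 = 327.8 days.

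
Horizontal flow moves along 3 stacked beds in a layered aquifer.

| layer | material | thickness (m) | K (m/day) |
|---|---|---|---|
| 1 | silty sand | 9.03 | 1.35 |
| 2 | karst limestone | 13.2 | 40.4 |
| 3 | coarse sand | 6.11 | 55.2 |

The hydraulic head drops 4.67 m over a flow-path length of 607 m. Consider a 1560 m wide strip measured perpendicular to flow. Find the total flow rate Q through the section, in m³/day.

10600

Flow is parallel to layering, so each bed carries its own Darcy discharge and the transmissivities add.
Σ(K_i·b_i) = 1.35×9.03 + 40.4×13.2 + 55.2×6.11 = 882.7 m²/day.
Hydraulic gradient i = Δh / L = 4.67 / 607 = 0.007694.
Q = Σ(K_i·b_i) · W · i = 882.7 × 1560 × 0.007694 = 10595 m³/day.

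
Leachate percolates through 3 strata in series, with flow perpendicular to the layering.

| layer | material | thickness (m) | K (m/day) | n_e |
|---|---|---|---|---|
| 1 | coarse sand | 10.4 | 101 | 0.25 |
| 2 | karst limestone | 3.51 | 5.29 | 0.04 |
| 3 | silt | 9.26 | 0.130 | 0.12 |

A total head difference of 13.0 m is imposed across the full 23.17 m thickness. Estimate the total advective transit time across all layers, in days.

21.3

With flow normal to the layers, continuity requires the same specific discharge q through every layer.
Σ(b_i/K_i) = 10.4/101 + 3.51/5.29 + 9.26/0.130 = 72.00 d.
q = Δh / Σ(b_i/K_i) = 13.0 / 72.00 = 0.1806 m/day.
In each layer the seepage velocity is v_i = q/n_i, so the layer transit time is t_i = b_i·n_i / q:
  layer 1 (coarse sand): t_1 = 10.4 × 0.25 / 0.1806 = 14.40 d
  layer 2 (karst limestone): t_2 = 3.51 × 0.04 / 0.1806 = 0.7776 d
  layer 3 (silt): t_3 = 9.26 × 0.12 / 0.1806 = 6.154 d
Total t = Σ t_i = 21.33 days.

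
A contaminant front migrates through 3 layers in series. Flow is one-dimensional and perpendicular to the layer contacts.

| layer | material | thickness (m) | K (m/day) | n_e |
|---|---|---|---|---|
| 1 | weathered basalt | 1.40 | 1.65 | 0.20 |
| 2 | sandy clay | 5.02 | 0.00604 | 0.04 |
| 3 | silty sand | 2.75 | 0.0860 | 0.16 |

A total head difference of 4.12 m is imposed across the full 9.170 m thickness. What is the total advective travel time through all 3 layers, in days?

193

With flow normal to the layers, continuity requires the same specific discharge q through every layer.
Σ(b_i/K_i) = 1.40/1.65 + 5.02/0.00604 + 2.75/0.0860 = 864.0 d.
q = Δh / Σ(b_i/K_i) = 4.12 / 864.0 = 0.004769 m/day.
In each layer the seepage velocity is v_i = q/n_i, so the layer transit time is t_i = b_i·n_i / q:
  layer 1 (weathered basalt): t_1 = 1.40 × 0.20 / 0.004769 = 58.72 d
  layer 2 (sandy clay): t_2 = 5.02 × 0.04 / 0.004769 = 42.11 d
  layer 3 (silty sand): t_3 = 2.75 × 0.16 / 0.004769 = 92.27 d
Total t = Σ t_i = 193.1 days.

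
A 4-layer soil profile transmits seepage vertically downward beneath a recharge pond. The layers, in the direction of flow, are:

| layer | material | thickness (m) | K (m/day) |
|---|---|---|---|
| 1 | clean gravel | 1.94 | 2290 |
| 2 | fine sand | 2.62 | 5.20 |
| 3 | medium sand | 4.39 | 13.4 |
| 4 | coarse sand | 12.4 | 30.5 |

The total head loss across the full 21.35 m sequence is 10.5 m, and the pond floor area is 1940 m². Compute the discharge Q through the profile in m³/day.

Flow is perpendicular to layering, so the layers act in series and the equivalent K is the thickness-weighted harmonic mean.
Total thickness L = 1.94 + 2.62 + 4.39 + 12.4 = 21.35 m.
Σ(b_i/K_i) = 1.94/2290 + 2.62/5.20 + 4.39/13.4 + 12.4/30.5 = 1.239 d.
K_eq = L / Σ(b_i/K_i) = 21.35 / 1.239 = 17.23 m/day.
Q = K_eq · A · (Δh/L) = 17.23 × 1940 × (10.5/21.35) = 16443 m³/day.

16400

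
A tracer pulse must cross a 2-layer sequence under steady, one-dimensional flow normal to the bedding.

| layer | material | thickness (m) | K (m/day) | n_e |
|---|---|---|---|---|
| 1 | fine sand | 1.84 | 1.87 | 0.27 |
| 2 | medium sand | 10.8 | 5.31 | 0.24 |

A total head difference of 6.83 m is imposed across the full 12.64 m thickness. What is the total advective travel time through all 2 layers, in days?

With flow normal to the layers, continuity requires the same specific discharge q through every layer.
Σ(b_i/K_i) = 1.84/1.87 + 10.8/5.31 = 3.018 d.
q = Δh / Σ(b_i/K_i) = 6.83 / 3.018 = 2.263 m/day.
In each layer the seepage velocity is v_i = q/n_i, so the layer transit time is t_i = b_i·n_i / q:
  layer 1 (fine sand): t_1 = 1.84 × 0.27 / 2.263 = 0.2195 d
  layer 2 (medium sand): t_2 = 10.8 × 0.24 / 2.263 = 1.145 d
Total t = Σ t_i = 1.365 days.

1.36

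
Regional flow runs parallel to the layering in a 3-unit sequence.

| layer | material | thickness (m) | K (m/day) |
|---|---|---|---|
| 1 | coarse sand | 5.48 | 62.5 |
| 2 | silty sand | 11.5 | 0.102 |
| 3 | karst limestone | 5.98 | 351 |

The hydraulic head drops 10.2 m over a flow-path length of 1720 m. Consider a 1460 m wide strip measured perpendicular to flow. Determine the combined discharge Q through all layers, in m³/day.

Flow is parallel to layering, so each bed carries its own Darcy discharge and the transmissivities add.
Σ(K_i·b_i) = 62.5×5.48 + 0.102×11.5 + 351×5.98 = 2443 m²/day.
Hydraulic gradient i = Δh / L = 10.2 / 1720 = 0.005930.
Q = Σ(K_i·b_i) · W · i = 2443 × 1460 × 0.005930 = 21149 m³/day.

21100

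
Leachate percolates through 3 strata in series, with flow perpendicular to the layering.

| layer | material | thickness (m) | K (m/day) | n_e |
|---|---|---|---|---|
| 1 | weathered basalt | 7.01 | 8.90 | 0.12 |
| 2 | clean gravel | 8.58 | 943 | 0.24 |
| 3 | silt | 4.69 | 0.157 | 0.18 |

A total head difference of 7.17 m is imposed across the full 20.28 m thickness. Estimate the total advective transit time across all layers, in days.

16.0

With flow normal to the layers, continuity requires the same specific discharge q through every layer.
Σ(b_i/K_i) = 7.01/8.90 + 8.58/943 + 4.69/0.157 = 30.67 d.
q = Δh / Σ(b_i/K_i) = 7.17 / 30.67 = 0.2338 m/day.
In each layer the seepage velocity is v_i = q/n_i, so the layer transit time is t_i = b_i·n_i / q:
  layer 1 (weathered basalt): t_1 = 7.01 × 0.12 / 0.2338 = 3.598 d
  layer 2 (clean gravel): t_2 = 8.58 × 0.24 / 0.2338 = 8.808 d
  layer 3 (silt): t_3 = 4.69 × 0.18 / 0.2338 = 3.611 d
Total t = Σ t_i = 16.02 days.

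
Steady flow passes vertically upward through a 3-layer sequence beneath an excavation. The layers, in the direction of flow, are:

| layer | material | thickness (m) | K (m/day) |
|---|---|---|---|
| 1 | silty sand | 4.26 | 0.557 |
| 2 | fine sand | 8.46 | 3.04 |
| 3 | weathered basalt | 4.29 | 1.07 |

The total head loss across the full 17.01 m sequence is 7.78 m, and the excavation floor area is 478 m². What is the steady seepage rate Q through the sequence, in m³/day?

258

Flow is perpendicular to layering, so the layers act in series and the equivalent K is the thickness-weighted harmonic mean.
Total thickness L = 4.26 + 8.46 + 4.29 = 17.01 m.
Σ(b_i/K_i) = 4.26/0.557 + 8.46/3.04 + 4.29/1.07 = 14.44 d.
K_eq = L / Σ(b_i/K_i) = 17.01 / 14.44 = 1.178 m/day.
Q = K_eq · A · (Δh/L) = 1.178 × 478 × (7.78/17.01) = 257.5 m³/day.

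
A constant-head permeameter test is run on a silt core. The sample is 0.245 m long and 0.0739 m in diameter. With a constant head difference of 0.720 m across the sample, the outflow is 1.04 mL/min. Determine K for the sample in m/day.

0.119

Cross-sectional area A = π·(d/2)² = π × (0.0739/2)² = 0.004289 m².
Convert discharge: 1.04 mL/min = 1.733e-08 m³/s.
Darcy's law rearranged: K = Q·L / (A·Δh) = 1.733e-08 × 0.245 / (0.004289 × 0.720) = 1.375e-06 m/s = 0.1188 m/day.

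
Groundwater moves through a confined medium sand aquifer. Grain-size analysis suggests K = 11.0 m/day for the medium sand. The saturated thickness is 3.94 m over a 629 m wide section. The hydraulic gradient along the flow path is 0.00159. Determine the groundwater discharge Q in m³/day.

Cross-sectional area A = 629 × 3.94 = 2478 m².
Hydraulic gradient i = 0.00159.
Darcy's law: Q = K · A · i = 11.00 × 2478 × 0.001590 = 43.34 m³/day.

43.3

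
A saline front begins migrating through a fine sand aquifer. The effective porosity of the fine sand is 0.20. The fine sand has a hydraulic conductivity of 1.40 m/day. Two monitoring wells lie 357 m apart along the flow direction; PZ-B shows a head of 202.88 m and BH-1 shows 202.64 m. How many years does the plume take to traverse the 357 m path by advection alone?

208

Hydraulic gradient i = (202.88 − 202.64) / 357 = 0.24 / 357 = 0.0006723.
Darcy flux q = K · i = 1.400 × 0.0006723 = 0.0009412 m/day.
Seepage velocity v = q / n_e = 0.0009412 / 0.20 = 0.004706 m/day.
Travel time t = L / v = 357 / 0.004706 = 75862 days = 207.7 years.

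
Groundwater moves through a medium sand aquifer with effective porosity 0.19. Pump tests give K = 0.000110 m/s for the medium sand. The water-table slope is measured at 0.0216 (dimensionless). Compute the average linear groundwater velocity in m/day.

1.08

Convert K: 0.000110 m/s × 86400 = 9.504 m/day.
Hydraulic gradient i = 0.0216.
Darcy flux q = K · i = 9.504 × 0.02160 = 0.2053 m/day.
Seepage velocity v = q / n_e = 0.2053 / 0.19 = 1.080 m/day.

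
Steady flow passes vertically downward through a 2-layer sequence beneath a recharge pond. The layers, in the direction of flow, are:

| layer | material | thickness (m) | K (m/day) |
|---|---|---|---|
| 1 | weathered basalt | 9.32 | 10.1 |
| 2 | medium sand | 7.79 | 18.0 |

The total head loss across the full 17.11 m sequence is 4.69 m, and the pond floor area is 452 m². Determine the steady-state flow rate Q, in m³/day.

Flow is perpendicular to layering, so the layers act in series and the equivalent K is the thickness-weighted harmonic mean.
Total thickness L = 9.32 + 7.79 = 17.11 m.
Σ(b_i/K_i) = 9.32/10.1 + 7.79/18.0 = 1.356 d.
K_eq = L / Σ(b_i/K_i) = 17.11 / 1.356 = 12.62 m/day.
Q = K_eq · A · (Δh/L) = 12.62 × 452 × (4.69/17.11) = 1564 m³/day.

1560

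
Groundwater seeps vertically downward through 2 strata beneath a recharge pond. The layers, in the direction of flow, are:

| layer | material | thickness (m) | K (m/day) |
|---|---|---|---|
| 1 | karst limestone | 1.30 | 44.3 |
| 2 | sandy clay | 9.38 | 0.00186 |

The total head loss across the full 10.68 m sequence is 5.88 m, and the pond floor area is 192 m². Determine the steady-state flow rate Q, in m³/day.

Flow is perpendicular to layering, so the layers act in series and the equivalent K is the thickness-weighted harmonic mean.
Total thickness L = 1.30 + 9.38 = 10.68 m.
Σ(b_i/K_i) = 1.30/44.3 + 9.38/0.00186 = 5043 d.
K_eq = L / Σ(b_i/K_i) = 10.68 / 5043 = 0.002118 m/day.
Q = K_eq · A · (Δh/L) = 0.002118 × 192 × (5.88/10.68) = 0.2239 m³/day.

0.224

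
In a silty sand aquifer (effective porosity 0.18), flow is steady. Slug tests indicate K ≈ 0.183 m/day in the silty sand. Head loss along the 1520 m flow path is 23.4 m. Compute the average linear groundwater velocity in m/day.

Hydraulic gradient i = Δh / L = 23.4 / 1520 = 0.01539.
Darcy flux q = K · i = 0.1830 × 0.01539 = 0.002817 m/day.
Seepage velocity v = q / n_e = 0.002817 / 0.18 = 0.01565 m/day.

0.0157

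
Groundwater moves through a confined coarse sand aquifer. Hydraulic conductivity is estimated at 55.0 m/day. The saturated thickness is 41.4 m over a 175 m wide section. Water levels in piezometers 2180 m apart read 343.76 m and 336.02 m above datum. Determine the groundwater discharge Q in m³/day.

Cross-sectional area A = 175 × 41.4 = 7245 m².
Hydraulic gradient i = (343.76 − 336.02) / 2180 = 7.74 / 2180 = 0.003550.
Darcy's law: Q = K · A · i = 55.00 × 7245 × 0.003550 = 1415 m³/day.

1410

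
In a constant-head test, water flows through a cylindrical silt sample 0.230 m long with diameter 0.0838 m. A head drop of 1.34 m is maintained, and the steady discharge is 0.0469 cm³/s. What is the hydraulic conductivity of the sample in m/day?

Cross-sectional area A = π·(d/2)² = π × (0.0838/2)² = 0.005515 m².
Convert discharge: 0.0469 cm³/s = 4.690e-08 m³/s.
Darcy's law rearranged: K = Q·L / (A·Δh) = 4.690e-08 × 0.230 / (0.005515 × 1.34) = 1.460e-06 m/s = 0.1261 m/day.

0.126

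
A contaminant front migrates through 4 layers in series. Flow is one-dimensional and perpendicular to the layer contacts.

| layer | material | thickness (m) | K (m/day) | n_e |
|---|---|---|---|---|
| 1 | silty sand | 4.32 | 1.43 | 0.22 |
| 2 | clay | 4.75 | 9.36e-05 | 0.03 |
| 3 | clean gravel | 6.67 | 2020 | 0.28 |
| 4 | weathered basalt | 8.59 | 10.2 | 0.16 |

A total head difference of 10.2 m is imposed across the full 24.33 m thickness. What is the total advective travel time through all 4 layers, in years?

With flow normal to the layers, continuity requires the same specific discharge q through every layer.
Σ(b_i/K_i) = 4.32/1.43 + 4.75/9.36e-05 + 6.67/2020 + 8.59/10.2 = 50752 d.
q = Δh / Σ(b_i/K_i) = 10.2 / 50752 = 0.0002010 m/day.
In each layer the seepage velocity is v_i = q/n_i, so the layer transit time is t_i = b_i·n_i / q:
  layer 1 (silty sand): t_1 = 4.32 × 0.22 / 0.0002010 = 4729 d
  layer 2 (clay): t_2 = 4.75 × 0.03 / 0.0002010 = 709.0 d
  layer 3 (clean gravel): t_3 = 6.67 × 0.28 / 0.0002010 = 9293 d
  layer 4 (weathered basalt): t_4 = 8.59 × 0.16 / 0.0002010 = 6839 d
Total t = Σ t_i = 21569 days = 59.05 years.

59.1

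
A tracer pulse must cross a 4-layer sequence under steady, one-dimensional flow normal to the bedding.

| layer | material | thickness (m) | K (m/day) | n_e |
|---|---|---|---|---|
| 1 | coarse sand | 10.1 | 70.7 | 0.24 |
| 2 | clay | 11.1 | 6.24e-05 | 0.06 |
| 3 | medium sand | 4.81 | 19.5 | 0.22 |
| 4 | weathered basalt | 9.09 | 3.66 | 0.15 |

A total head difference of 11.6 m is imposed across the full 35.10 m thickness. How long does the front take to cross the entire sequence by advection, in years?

With flow normal to the layers, continuity requires the same specific discharge q through every layer.
Σ(b_i/K_i) = 10.1/70.7 + 11.1/6.24e-05 + 4.81/19.5 + 9.09/3.66 = 1.779e+05 d.
q = Δh / Σ(b_i/K_i) = 11.6 / 1.779e+05 = 6.521e-05 m/day.
In each layer the seepage velocity is v_i = q/n_i, so the layer transit time is t_i = b_i·n_i / q:
  layer 1 (coarse sand): t_1 = 10.1 × 0.24 / 6.521e-05 = 37172 d
  layer 2 (clay): t_2 = 11.1 × 0.06 / 6.521e-05 = 10213 d
  layer 3 (medium sand): t_3 = 4.81 × 0.22 / 6.521e-05 = 16228 d
  layer 4 (weathered basalt): t_4 = 9.09 × 0.15 / 6.521e-05 = 20909 d
Total t = Σ t_i = 84523 days = 231.4 years.

231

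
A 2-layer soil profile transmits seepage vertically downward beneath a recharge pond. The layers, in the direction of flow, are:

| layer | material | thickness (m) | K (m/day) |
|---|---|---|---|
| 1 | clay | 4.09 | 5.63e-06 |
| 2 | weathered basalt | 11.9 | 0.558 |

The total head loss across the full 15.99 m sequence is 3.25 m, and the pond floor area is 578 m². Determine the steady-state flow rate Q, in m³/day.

0.00259

Flow is perpendicular to layering, so the layers act in series and the equivalent K is the thickness-weighted harmonic mean.
Total thickness L = 4.09 + 11.9 = 15.99 m.
Σ(b_i/K_i) = 4.09/5.63e-06 + 11.9/0.558 = 7.265e+05 d.
K_eq = L / Σ(b_i/K_i) = 15.99 / 7.265e+05 = 2.201e-05 m/day.
Q = K_eq · A · (Δh/L) = 2.201e-05 × 578 × (3.25/15.99) = 0.002586 m³/day.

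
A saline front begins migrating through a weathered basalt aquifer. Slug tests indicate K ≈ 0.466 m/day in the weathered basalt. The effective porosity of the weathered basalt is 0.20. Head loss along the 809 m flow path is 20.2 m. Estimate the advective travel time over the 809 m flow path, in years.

38.1

Hydraulic gradient i = Δh / L = 20.2 / 809 = 0.02497.
Darcy flux q = K · i = 0.4660 × 0.02497 = 0.01164 m/day.
Seepage velocity v = q / n_e = 0.01164 / 0.20 = 0.05818 m/day.
Travel time t = L / v = 809 / 0.05818 = 13906 days = 38.07 years.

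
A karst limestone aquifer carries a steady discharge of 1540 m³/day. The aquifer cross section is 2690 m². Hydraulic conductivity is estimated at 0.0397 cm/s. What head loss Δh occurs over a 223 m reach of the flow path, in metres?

3.72

Convert K: 0.0397 cm/s × 864 = 34.30 m/day.
From Q = K·A·i, i = Q / (K·A) = 1540 / (34.30 × 2690) = 0.01669.
Head loss Δh = i · L = 0.01669 × 223 = 3.722 m.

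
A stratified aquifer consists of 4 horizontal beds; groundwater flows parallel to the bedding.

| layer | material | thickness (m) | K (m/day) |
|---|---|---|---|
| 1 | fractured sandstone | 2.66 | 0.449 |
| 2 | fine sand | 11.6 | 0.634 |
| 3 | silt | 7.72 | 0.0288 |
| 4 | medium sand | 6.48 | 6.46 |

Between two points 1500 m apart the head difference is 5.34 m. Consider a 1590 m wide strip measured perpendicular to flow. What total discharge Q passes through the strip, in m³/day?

287

Flow is parallel to layering, so each bed carries its own Darcy discharge and the transmissivities add.
Σ(K_i·b_i) = 0.449×2.66 + 0.634×11.6 + 0.0288×7.72 + 6.46×6.48 = 50.63 m²/day.
Hydraulic gradient i = Δh / L = 5.34 / 1500 = 0.003560.
Q = Σ(K_i·b_i) · W · i = 50.63 × 1590 × 0.003560 = 286.6 m³/day.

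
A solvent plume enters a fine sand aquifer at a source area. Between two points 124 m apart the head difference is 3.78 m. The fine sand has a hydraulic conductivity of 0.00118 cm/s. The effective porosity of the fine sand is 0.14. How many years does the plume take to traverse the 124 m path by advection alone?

Convert K: 0.00118 cm/s × 864 = 1.020 m/day.
Hydraulic gradient i = Δh / L = 3.78 / 124 = 0.03048.
Darcy flux q = K · i = 1.020 × 0.03048 = 0.03108 m/day.
Seepage velocity v = q / n_e = 0.03108 / 0.14 = 0.2220 m/day.
Travel time t = L / v = 124 / 0.2220 = 558.6 days = 1.529 years.

1.53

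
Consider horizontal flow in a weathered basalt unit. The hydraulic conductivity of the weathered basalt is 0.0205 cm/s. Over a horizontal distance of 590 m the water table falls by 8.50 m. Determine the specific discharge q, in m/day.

0.255

Convert K: 0.0205 cm/s × 864 = 17.71 m/day.
Hydraulic gradient i = Δh / L = 8.50 / 590 = 0.01441.
Specific discharge q = K · i = 17.71 × 0.01441 = 0.2552 m/day.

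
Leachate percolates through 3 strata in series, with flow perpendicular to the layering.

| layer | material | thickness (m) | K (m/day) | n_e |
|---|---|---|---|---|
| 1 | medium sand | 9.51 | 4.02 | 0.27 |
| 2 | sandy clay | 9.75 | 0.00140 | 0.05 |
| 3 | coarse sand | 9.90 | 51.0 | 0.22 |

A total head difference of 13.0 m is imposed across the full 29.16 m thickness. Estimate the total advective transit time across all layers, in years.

7.68

With flow normal to the layers, continuity requires the same specific discharge q through every layer.
Σ(b_i/K_i) = 9.51/4.02 + 9.75/0.00140 + 9.90/51.0 = 6967 d.
q = Δh / Σ(b_i/K_i) = 13.0 / 6967 = 0.001866 m/day.
In each layer the seepage velocity is v_i = q/n_i, so the layer transit time is t_i = b_i·n_i / q:
  layer 1 (medium sand): t_1 = 9.51 × 0.27 / 0.001866 = 1376 d
  layer 2 (sandy clay): t_2 = 9.75 × 0.05 / 0.001866 = 261.3 d
  layer 3 (coarse sand): t_3 = 9.90 × 0.22 / 0.001866 = 1167 d
Total t = Σ t_i = 2805 days = 7.678 years.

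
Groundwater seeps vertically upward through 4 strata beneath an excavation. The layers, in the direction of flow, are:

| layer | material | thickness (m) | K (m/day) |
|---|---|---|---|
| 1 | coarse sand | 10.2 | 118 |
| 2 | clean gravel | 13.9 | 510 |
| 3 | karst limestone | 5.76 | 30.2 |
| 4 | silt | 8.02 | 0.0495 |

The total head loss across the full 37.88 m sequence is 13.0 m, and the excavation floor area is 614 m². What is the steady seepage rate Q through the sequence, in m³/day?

Flow is perpendicular to layering, so the layers act in series and the equivalent K is the thickness-weighted harmonic mean.
Total thickness L = 10.2 + 13.9 + 5.76 + 8.02 = 37.88 m.
Σ(b_i/K_i) = 10.2/118 + 13.9/510 + 5.76/30.2 + 8.02/0.0495 = 162.3 d.
K_eq = L / Σ(b_i/K_i) = 37.88 / 162.3 = 0.2334 m/day.
Q = K_eq · A · (Δh/L) = 0.2334 × 614 × (13.0/37.88) = 49.17 m³/day.

49.2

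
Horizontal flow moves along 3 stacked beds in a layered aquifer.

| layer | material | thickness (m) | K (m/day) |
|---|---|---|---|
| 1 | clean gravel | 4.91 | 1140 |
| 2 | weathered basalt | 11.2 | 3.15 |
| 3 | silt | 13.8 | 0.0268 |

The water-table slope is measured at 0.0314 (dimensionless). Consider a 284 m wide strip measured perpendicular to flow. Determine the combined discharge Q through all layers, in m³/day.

50200

Flow is parallel to layering, so each bed carries its own Darcy discharge and the transmissivities add.
Σ(K_i·b_i) = 1140×4.91 + 3.15×11.2 + 0.0268×13.8 = 5633 m²/day.
Hydraulic gradient i = 0.0314.
Q = Σ(K_i·b_i) · W · i = 5633 × 284 × 0.03140 = 50233 m³/day.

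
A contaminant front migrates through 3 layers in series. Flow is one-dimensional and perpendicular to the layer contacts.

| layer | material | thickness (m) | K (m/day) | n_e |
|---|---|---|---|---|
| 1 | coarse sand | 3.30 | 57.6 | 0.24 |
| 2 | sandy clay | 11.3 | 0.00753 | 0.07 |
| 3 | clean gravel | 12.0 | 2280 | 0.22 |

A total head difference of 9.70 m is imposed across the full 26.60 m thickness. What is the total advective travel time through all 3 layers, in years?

With flow normal to the layers, continuity requires the same specific discharge q through every layer.
Σ(b_i/K_i) = 3.30/57.6 + 11.3/0.00753 + 12.0/2280 = 1501 d.
q = Δh / Σ(b_i/K_i) = 9.70 / 1501 = 0.006464 m/day.
In each layer the seepage velocity is v_i = q/n_i, so the layer transit time is t_i = b_i·n_i / q:
  layer 1 (coarse sand): t_1 = 3.30 × 0.24 / 0.006464 = 122.5 d
  layer 2 (sandy clay): t_2 = 11.3 × 0.07 / 0.006464 = 122.4 d
  layer 3 (clean gravel): t_3 = 12.0 × 0.22 / 0.006464 = 408.4 d
Total t = Σ t_i = 653.4 days = 1.789 years.

1.79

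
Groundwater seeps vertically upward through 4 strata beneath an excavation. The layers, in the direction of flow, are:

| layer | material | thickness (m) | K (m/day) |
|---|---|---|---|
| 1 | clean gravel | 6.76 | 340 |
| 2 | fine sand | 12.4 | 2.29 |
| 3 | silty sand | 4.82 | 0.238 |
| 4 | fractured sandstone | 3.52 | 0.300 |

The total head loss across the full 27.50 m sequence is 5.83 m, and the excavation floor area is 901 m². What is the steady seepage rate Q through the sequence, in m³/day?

140

Flow is perpendicular to layering, so the layers act in series and the equivalent K is the thickness-weighted harmonic mean.
Total thickness L = 6.76 + 12.4 + 4.82 + 3.52 = 27.50 m.
Σ(b_i/K_i) = 6.76/340 + 12.4/2.29 + 4.82/0.238 + 3.52/0.300 = 37.42 d.
K_eq = L / Σ(b_i/K_i) = 27.50 / 37.42 = 0.7349 m/day.
Q = K_eq · A · (Δh/L) = 0.7349 × 901 × (5.83/27.50) = 140.4 m³/day.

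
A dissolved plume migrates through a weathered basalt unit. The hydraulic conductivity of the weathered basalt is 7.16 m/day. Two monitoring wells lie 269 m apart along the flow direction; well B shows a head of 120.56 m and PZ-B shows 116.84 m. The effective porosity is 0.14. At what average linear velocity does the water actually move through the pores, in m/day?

Hydraulic gradient i = (120.56 − 116.84) / 269 = 3.72 / 269 = 0.01383.
Darcy flux q = K · i = 7.160 × 0.01383 = 0.09902 m/day.
Seepage velocity v = q / n_e = 0.09902 / 0.14 = 0.7073 m/day.

0.707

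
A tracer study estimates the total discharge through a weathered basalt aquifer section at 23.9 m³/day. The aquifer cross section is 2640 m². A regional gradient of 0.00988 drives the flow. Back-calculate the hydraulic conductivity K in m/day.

Hydraulic gradient i = 0.00988.
From Q = K·A·i, K = Q / (A·i) = 23.9 / (2640 × 0.009880) = 0.9163 m/day.

0.916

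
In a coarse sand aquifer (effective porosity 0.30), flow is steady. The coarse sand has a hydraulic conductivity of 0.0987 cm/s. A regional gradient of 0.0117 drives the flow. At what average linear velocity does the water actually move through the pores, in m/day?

Convert K: 0.0987 cm/s × 864 = 85.28 m/day.
Hydraulic gradient i = 0.0117.
Darcy flux q = K · i = 85.28 × 0.01170 = 0.9977 m/day.
Seepage velocity v = q / n_e = 0.9977 / 0.30 = 3.326 m/day.

3.33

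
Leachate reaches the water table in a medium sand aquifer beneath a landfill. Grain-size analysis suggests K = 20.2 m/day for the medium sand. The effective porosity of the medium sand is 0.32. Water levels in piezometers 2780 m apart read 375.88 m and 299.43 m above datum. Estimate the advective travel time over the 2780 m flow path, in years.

Hydraulic gradient i = (375.88 − 299.43) / 2780 = 76.45 / 2780 = 0.02750.
Darcy flux q = K · i = 20.20 × 0.02750 = 0.5555 m/day.
Seepage velocity v = q / n_e = 0.5555 / 0.32 = 1.736 m/day.
Travel time t = L / v = 2780 / 1.736 = 1601 days = 4.385 years.

4.38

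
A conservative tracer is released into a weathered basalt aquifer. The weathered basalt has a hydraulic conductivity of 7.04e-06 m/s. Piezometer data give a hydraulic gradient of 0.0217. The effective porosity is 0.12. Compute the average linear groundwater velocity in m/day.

Convert K: 7.04e-06 m/s × 86400 = 0.6083 m/day.
Hydraulic gradient i = 0.0217.
Darcy flux q = K · i = 0.6083 × 0.02170 = 0.01320 m/day.
Seepage velocity v = q / n_e = 0.01320 / 0.12 = 0.1100 m/day.

0.110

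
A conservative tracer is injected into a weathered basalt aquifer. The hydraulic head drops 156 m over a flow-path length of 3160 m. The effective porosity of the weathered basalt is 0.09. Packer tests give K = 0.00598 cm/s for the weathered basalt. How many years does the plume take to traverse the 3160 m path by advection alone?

3.05

Convert K: 0.00598 cm/s × 864 = 5.167 m/day.
Hydraulic gradient i = Δh / L = 156 / 3160 = 0.04937.
Darcy flux q = K · i = 5.167 × 0.04937 = 0.2551 m/day.
Seepage velocity v = q / n_e = 0.2551 / 0.09 = 2.834 m/day.
Travel time t = L / v = 3160 / 2.834 = 1115 days = 3.053 years.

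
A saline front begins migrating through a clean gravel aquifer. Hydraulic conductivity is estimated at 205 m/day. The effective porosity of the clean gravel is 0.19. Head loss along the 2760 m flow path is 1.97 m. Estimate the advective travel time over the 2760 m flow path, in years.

Hydraulic gradient i = Δh / L = 1.97 / 2760 = 0.0007138.
Darcy flux q = K · i = 205.0 × 0.0007138 = 0.1463 m/day.
Seepage velocity v = q / n_e = 0.1463 / 0.19 = 0.7701 m/day.
Travel time t = L / v = 2760 / 0.7701 = 3584 days = 9.812 years.

9.81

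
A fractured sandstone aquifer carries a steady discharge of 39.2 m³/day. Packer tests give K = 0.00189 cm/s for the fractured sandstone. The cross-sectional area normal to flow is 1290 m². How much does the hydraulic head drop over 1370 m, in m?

Convert K: 0.00189 cm/s × 864 = 1.633 m/day.
From Q = K·A·i, i = Q / (K·A) = 39.2 / (1.633 × 1290) = 0.01861.
Head loss Δh = i · L = 0.01861 × 1370 = 25.49 m.

25.5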